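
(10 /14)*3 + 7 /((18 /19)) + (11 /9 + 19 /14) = 109 /9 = 12.11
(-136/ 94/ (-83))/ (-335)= -68/ 1306835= -0.00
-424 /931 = -0.46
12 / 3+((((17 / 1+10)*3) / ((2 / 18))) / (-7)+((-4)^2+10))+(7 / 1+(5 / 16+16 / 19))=-140423 / 2128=-65.99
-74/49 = -1.51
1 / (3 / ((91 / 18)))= 91 / 54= 1.69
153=153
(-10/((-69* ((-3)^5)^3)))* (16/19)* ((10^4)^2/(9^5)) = -16000000000/1110795366979773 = -0.00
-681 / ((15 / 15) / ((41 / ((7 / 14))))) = -55842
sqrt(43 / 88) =sqrt(946) / 44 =0.70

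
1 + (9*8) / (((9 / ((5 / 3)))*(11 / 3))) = 51 / 11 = 4.64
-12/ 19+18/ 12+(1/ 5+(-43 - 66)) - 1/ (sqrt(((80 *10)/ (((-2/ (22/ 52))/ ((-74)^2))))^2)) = -24705193287/ 228896800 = -107.93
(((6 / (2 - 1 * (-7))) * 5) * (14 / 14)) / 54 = 5 / 81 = 0.06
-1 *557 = -557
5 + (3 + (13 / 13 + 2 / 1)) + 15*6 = 101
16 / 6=8 / 3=2.67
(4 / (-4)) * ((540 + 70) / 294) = -305 / 147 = -2.07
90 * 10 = 900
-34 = -34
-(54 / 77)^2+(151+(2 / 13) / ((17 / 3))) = 197247797 / 1310309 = 150.54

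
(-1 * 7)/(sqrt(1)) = -7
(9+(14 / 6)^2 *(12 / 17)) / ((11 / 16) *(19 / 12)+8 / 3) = 3.42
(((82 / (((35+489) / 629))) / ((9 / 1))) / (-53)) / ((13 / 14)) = -180523 / 812331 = -0.22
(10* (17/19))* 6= 1020/19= 53.68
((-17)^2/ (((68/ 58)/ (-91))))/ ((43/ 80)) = -1794520/ 43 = -41733.02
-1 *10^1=-10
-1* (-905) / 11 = 905 / 11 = 82.27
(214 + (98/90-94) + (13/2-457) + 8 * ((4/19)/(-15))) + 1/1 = -112355/342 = -328.52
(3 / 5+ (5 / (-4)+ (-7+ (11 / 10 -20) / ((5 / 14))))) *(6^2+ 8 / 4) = -115083 / 50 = -2301.66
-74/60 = -37/30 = -1.23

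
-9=-9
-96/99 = -32/33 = -0.97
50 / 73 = 0.68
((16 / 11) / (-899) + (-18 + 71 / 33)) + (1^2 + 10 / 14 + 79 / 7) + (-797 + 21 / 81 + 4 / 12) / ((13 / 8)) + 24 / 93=-1710142402 / 3471039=-492.69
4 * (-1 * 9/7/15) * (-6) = 72/35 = 2.06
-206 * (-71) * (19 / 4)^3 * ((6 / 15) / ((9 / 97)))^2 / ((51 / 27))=471954188603 / 30600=15423339.50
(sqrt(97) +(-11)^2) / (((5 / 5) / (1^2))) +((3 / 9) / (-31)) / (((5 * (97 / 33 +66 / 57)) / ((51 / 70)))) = sqrt(97) +3372700991 / 27873650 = 130.85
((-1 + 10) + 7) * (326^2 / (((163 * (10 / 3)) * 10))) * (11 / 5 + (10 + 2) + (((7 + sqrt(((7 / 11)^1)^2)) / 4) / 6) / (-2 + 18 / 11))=521274 / 125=4170.19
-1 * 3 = -3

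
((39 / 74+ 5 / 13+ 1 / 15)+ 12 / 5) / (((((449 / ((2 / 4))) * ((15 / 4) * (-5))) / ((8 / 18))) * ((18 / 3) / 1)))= -97498 / 6560058375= -0.00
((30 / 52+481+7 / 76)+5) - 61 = 425.67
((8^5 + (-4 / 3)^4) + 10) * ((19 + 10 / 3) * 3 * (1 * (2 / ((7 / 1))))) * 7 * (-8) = -2846453728 / 81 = -35141404.05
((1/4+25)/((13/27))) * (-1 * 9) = -24543/52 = -471.98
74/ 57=1.30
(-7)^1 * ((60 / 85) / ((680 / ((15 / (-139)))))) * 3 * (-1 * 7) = -1323 / 80342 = -0.02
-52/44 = -13/11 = -1.18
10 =10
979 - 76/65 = 63559/65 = 977.83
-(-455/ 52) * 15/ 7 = 75/ 4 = 18.75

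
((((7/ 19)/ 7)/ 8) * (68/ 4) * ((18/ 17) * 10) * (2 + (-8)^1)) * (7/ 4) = -945/ 76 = -12.43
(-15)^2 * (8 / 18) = 100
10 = 10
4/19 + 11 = 213/19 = 11.21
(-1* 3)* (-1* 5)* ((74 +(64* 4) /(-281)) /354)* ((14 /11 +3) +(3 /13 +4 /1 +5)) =99147195 /2370797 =41.82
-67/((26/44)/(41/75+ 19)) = -2160884/975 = -2216.29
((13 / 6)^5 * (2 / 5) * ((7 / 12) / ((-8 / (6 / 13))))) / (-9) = 199927 / 2799360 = 0.07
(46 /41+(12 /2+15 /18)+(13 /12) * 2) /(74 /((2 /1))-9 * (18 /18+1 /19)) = 7885 /21443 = 0.37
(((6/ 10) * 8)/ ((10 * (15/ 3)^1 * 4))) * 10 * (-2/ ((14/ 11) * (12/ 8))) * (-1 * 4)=176/ 175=1.01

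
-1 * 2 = -2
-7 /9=-0.78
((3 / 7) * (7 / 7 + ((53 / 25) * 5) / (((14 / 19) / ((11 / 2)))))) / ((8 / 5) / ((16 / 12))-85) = -33651 / 82124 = -0.41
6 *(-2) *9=-108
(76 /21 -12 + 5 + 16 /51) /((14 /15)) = -5475 /1666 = -3.29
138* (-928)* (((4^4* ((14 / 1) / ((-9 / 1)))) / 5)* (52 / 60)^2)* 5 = 25855950848 / 675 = 38305112.37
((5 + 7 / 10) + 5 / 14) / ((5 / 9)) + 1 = 2083 / 175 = 11.90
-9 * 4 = -36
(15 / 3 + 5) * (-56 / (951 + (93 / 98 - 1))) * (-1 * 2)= 109760 / 93193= 1.18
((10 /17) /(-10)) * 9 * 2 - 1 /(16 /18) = -297 /136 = -2.18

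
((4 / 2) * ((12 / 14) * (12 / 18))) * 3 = 24 / 7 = 3.43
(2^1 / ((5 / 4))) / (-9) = -8 / 45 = -0.18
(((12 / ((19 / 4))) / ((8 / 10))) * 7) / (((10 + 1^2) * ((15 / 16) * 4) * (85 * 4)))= 28 / 17765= 0.00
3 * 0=0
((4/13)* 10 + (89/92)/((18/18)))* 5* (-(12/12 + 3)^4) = -1547840/299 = -5176.72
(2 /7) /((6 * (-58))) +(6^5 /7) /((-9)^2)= 16703 /1218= 13.71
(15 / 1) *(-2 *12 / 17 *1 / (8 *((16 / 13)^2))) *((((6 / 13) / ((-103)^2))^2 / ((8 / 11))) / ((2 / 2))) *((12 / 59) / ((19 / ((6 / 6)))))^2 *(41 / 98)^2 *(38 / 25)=-13479939 / 97229394866989120960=-0.00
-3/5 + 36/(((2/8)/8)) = 5757/5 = 1151.40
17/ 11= 1.55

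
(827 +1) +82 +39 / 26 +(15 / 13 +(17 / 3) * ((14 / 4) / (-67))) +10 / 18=7156328 / 7839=912.91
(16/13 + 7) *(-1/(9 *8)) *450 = -2675/52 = -51.44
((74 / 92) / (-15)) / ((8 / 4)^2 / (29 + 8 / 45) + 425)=-48581 / 385161450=-0.00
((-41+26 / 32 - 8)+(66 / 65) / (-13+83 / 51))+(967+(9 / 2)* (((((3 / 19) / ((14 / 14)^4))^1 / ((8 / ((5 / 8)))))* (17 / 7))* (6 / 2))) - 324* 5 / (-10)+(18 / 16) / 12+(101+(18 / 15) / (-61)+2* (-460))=262.20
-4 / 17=-0.24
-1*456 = -456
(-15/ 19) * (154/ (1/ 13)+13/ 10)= -60099/ 38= -1581.55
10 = 10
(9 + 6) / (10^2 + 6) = 15 / 106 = 0.14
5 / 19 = 0.26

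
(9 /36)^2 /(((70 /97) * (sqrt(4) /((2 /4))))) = 0.02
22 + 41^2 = 1703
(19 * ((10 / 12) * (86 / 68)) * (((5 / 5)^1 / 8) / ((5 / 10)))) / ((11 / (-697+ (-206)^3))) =-11904388535 / 2992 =-3978739.48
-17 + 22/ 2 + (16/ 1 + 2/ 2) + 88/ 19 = 297/ 19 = 15.63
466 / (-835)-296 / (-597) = -31042 / 498495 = -0.06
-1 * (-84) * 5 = 420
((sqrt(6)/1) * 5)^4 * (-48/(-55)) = 216000/11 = 19636.36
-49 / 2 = -24.50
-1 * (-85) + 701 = 786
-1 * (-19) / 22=19 / 22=0.86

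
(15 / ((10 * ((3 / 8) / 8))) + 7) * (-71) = -2769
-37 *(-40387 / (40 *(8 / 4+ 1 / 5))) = 1494319 / 88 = 16980.90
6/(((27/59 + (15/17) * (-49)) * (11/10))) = -10030/78661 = -0.13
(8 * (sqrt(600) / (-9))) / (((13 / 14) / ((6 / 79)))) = -2240 * sqrt(6) / 3081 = -1.78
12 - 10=2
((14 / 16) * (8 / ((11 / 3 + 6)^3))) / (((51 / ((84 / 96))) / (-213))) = -93933 / 3316904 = -0.03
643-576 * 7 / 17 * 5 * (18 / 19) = -155191 / 323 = -480.47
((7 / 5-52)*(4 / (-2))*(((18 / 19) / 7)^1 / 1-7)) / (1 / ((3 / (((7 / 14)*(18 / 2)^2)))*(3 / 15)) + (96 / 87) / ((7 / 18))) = -26794724 / 2712915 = -9.88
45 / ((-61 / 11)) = -8.11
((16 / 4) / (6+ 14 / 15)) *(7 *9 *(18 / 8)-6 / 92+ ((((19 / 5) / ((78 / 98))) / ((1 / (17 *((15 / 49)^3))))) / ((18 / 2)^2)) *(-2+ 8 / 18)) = 23532412325 / 287980056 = 81.72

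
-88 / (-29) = 88 / 29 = 3.03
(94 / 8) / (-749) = -47 / 2996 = -0.02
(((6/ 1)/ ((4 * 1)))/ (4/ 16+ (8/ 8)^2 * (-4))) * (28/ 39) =-56/ 195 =-0.29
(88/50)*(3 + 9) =528/25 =21.12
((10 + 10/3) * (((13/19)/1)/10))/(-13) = -4/57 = -0.07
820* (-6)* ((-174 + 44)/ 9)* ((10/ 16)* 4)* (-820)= -437060000/ 3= -145686666.67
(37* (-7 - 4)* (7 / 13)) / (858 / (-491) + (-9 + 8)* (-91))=-1398859 / 569699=-2.46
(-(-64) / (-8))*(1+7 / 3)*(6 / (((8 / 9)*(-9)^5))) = 0.00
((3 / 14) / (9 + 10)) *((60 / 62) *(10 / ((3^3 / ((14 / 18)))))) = 50 / 15903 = 0.00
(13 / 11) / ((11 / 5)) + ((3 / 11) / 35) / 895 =2036158 / 3790325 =0.54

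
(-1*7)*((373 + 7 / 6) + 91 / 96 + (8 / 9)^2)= -6820415 / 2592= -2631.33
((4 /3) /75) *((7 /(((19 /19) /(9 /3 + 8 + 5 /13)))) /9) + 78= 2057494 /26325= 78.16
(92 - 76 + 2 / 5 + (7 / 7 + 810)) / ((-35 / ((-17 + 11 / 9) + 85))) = -122731 / 75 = -1636.41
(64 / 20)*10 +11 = 43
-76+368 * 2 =660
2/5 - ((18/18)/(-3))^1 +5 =86/15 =5.73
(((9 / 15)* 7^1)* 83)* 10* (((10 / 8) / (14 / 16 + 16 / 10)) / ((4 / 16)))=232400 / 33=7042.42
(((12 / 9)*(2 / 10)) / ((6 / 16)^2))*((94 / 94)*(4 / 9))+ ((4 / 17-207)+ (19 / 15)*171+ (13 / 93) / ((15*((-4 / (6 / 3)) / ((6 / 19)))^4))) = 891035916083 / 83445187905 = 10.68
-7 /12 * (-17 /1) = 119 /12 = 9.92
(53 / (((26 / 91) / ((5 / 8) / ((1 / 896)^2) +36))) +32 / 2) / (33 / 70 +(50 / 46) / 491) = 73583179878740 / 374419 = 196526297.75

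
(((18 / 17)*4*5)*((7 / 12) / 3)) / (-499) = -70 / 8483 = -0.01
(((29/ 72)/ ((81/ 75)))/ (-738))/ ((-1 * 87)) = 25/ 4304016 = 0.00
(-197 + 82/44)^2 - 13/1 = 18423557/484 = 38065.20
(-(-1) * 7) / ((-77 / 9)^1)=-9 / 11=-0.82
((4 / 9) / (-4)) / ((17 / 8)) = -8 / 153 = -0.05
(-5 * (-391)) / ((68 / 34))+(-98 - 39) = 840.50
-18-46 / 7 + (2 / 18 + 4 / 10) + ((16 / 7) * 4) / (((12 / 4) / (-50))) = -55579 / 315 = -176.44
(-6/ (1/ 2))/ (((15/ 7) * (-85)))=28/ 425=0.07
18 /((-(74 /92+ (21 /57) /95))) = -498180 /22369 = -22.27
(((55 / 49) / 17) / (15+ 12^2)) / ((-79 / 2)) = -110 / 10463313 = -0.00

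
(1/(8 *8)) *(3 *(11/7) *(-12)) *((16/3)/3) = -11/7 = -1.57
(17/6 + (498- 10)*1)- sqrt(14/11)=2945/6- sqrt(154)/11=489.71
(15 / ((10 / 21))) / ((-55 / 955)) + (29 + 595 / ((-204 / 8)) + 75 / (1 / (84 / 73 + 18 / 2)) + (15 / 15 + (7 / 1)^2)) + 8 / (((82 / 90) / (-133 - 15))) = -203365115 / 197538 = -1029.50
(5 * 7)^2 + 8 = 1233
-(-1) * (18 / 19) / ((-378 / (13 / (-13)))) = 1 / 399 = 0.00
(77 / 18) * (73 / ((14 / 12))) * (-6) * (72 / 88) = -1314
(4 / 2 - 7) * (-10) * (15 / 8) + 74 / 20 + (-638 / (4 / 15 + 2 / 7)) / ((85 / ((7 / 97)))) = 3181561 / 32980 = 96.47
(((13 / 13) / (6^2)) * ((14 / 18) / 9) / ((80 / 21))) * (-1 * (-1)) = 49 / 77760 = 0.00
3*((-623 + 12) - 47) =-1974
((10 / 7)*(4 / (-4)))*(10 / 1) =-100 / 7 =-14.29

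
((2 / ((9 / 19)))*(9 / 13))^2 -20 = -1936 / 169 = -11.46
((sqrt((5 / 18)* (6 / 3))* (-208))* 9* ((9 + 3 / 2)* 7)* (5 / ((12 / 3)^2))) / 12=-9555* sqrt(5) / 8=-2670.70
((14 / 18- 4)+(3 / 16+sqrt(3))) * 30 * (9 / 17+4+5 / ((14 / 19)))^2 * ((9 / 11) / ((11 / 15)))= -5582.43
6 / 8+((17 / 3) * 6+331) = 1463 / 4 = 365.75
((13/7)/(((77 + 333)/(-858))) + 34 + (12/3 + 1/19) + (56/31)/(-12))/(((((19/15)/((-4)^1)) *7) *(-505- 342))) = 345006784/19042862993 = 0.02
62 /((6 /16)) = 496 /3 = 165.33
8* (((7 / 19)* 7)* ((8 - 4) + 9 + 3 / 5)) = 26656 / 95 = 280.59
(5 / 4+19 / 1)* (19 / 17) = 22.63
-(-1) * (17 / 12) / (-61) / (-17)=1 / 732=0.00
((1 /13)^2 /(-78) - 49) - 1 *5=-711829 /13182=-54.00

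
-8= -8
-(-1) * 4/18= 2/9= 0.22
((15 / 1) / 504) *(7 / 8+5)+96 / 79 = 147589 / 106176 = 1.39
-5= -5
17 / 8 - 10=-63 / 8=-7.88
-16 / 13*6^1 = -96 / 13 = -7.38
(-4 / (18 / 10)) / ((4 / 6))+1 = -7 / 3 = -2.33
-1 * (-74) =74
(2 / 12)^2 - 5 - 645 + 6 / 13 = -303971 / 468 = -649.51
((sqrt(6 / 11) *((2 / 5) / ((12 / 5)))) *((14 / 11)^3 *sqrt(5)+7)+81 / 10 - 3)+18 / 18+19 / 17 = 1372 *sqrt(330) / 43923+7 *sqrt(66) / 66+1227 / 170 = 8.65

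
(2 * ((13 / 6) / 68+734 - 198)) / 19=218701 / 3876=56.42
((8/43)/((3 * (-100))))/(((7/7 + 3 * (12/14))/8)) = -112/80625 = -0.00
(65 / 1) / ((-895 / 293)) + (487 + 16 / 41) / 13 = 1546760 / 95407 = 16.21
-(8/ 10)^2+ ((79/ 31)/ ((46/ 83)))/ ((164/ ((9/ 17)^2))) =-0.63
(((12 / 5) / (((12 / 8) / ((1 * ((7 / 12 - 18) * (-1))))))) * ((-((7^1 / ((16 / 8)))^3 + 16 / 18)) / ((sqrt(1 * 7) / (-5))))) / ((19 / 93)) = 11281.10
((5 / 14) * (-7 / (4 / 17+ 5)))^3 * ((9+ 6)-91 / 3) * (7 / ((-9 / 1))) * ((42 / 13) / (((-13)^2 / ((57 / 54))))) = -0.03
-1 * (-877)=877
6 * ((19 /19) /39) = 2 /13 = 0.15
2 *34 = 68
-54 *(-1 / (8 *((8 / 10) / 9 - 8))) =-1215 / 1424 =-0.85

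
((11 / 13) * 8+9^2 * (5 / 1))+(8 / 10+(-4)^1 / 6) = 80321 / 195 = 411.90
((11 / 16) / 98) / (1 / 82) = 451 / 784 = 0.58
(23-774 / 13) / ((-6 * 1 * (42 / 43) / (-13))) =-20425 / 252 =-81.05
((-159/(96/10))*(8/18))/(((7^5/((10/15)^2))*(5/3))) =-53/453789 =-0.00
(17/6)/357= 0.01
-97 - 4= -101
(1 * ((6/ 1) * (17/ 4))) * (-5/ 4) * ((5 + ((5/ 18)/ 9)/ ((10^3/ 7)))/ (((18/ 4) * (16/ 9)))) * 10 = -2754119/ 13824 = -199.23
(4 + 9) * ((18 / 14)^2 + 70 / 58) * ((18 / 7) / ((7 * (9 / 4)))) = 422656 / 69629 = 6.07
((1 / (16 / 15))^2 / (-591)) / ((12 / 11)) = -275 / 201728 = -0.00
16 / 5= 3.20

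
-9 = -9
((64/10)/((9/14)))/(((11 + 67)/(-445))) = -19936/351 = -56.80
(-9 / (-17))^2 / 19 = 81 / 5491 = 0.01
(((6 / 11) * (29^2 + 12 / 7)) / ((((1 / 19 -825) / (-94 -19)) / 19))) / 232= 42465513 / 8235304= 5.16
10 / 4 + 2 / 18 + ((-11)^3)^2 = 31888145 / 18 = 1771563.61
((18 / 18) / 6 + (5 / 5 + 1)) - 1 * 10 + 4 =-23 / 6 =-3.83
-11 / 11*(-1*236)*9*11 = 23364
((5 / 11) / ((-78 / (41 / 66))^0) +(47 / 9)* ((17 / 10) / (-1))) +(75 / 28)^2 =-484513 / 388080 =-1.25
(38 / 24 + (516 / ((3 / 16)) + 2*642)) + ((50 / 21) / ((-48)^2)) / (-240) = 4688506363 / 1161216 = 4037.58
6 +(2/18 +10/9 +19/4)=431/36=11.97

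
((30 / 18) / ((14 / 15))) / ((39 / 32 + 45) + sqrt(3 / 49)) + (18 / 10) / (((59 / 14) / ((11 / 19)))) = 57255012094 / 200250838295- 12800* sqrt(3) / 107181537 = 0.29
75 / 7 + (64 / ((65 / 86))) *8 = 688.13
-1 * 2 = -2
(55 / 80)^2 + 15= 3961 / 256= 15.47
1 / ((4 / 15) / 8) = 30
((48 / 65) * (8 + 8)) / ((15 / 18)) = 14.18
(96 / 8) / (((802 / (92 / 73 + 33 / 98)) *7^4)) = 34275 / 3443939177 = 0.00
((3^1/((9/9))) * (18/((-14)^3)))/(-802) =27/1100344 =0.00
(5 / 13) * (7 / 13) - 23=-3852 / 169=-22.79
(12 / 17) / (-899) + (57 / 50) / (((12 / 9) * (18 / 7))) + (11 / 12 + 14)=279649217 / 18339600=15.25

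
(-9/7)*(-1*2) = 2.57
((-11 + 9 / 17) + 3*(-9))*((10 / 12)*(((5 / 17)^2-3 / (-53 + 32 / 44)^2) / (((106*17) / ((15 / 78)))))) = -199937591 / 702503483100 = -0.00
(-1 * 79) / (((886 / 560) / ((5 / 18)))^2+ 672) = -38710000 / 345176169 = -0.11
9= 9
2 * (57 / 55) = 114 / 55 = 2.07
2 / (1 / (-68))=-136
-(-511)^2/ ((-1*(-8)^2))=261121/ 64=4080.02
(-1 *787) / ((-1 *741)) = 787 / 741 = 1.06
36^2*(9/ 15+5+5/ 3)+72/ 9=9425.60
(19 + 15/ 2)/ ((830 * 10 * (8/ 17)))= 901/ 132800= 0.01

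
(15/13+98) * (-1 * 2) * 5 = -12890/13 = -991.54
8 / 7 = 1.14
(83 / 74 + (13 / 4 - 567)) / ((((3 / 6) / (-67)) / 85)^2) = -2700665558725 / 37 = -72990961046.62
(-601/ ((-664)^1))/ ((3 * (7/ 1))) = 601/ 13944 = 0.04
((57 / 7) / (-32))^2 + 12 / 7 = 89265 / 50176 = 1.78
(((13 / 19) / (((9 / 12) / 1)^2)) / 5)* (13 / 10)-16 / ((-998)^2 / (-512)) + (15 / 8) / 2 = 21493661957 / 17031668400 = 1.26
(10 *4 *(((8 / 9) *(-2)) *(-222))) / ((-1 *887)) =-47360 / 2661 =-17.80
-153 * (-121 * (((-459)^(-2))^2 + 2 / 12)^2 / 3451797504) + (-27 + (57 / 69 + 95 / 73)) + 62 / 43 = -300759564463524492808760210852920123 / 12836141824362832348027151486091264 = -23.43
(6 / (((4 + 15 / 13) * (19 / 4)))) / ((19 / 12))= 3744 / 24187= 0.15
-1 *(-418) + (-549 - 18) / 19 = 7375 / 19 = 388.16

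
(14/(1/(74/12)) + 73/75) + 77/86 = 568903/6450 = 88.20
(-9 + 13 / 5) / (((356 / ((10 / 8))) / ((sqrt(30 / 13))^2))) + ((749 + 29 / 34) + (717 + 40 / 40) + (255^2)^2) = 166330980826609 / 39338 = 4228252092.80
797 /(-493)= -797 /493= -1.62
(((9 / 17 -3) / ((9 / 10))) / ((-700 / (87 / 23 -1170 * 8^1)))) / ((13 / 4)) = -11.29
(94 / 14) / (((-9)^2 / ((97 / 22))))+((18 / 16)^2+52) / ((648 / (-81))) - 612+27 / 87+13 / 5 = -284943505597 / 463034880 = -615.38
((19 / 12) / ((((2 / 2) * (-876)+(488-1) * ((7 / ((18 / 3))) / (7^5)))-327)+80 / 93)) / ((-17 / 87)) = 123034443 / 18252685834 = 0.01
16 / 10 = 8 / 5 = 1.60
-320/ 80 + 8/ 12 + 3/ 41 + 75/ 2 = 8423/ 246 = 34.24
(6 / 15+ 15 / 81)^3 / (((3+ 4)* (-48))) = -0.00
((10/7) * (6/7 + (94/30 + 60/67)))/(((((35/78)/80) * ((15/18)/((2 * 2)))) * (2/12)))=4118160384/114905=35839.70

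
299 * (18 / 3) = 1794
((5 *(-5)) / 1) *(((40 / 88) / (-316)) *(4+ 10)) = 875 / 1738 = 0.50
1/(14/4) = 2/7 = 0.29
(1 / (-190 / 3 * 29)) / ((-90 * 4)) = 1 / 661200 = 0.00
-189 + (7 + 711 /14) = -1837 /14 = -131.21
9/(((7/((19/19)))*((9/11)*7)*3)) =11/147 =0.07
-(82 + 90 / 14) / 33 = -619 / 231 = -2.68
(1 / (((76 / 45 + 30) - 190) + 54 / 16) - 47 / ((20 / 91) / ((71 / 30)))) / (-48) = 16937850259 / 1606377600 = 10.54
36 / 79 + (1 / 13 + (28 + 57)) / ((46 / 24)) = 1059252 / 23621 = 44.84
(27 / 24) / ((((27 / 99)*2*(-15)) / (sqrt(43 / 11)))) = -sqrt(473) / 80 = -0.27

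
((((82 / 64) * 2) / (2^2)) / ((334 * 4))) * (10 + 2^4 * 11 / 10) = 2829 / 213760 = 0.01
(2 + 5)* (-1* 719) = -5033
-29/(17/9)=-261/17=-15.35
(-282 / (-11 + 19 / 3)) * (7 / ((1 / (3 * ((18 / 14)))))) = 11421 / 7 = 1631.57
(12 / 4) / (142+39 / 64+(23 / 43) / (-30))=123840 / 5886179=0.02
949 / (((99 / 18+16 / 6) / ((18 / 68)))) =25623 / 833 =30.76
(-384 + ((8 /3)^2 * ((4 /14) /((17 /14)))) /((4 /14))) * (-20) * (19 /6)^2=104430080 /1377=75838.84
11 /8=1.38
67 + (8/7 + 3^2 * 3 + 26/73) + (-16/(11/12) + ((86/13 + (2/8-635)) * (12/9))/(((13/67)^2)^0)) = -166489891/219219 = -759.47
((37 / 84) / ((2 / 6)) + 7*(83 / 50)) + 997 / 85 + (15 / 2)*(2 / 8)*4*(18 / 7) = 523083 / 11900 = 43.96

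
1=1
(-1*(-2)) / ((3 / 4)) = 8 / 3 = 2.67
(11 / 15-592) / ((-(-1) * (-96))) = 8869 / 1440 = 6.16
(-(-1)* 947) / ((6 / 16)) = 7576 / 3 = 2525.33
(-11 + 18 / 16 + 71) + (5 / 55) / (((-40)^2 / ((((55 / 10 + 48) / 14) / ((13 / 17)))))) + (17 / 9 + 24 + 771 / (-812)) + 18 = 174003446759 / 1672070400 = 104.06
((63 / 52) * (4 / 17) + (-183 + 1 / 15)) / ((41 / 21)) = -4238353 / 45305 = -93.55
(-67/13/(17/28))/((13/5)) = -9380/2873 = -3.26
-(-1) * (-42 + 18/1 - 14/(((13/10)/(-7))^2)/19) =-145664/3211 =-45.36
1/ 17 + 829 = 14094/ 17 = 829.06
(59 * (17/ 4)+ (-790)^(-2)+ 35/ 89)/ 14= 1743715908/ 97203575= 17.94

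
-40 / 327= -0.12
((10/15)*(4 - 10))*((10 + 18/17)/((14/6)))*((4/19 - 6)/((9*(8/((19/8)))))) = 2585/714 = 3.62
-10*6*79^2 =-374460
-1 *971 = -971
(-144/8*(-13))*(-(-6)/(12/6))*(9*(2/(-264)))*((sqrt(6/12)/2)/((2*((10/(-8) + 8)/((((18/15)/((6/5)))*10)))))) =-195*sqrt(2)/22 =-12.54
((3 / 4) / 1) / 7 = 3 / 28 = 0.11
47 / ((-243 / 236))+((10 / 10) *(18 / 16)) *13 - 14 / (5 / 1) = -328741 / 9720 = -33.82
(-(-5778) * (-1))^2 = 33385284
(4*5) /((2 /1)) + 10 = 20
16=16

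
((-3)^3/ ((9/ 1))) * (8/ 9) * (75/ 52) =-50/ 13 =-3.85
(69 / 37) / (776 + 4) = 0.00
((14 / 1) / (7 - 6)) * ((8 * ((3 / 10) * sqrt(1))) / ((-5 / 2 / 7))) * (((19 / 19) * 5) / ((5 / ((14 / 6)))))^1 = -5488 / 25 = -219.52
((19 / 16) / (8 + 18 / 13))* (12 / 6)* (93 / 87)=7657 / 28304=0.27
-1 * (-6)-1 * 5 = 1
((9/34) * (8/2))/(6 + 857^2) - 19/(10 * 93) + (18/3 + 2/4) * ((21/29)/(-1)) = -31837615682/6734805459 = -4.73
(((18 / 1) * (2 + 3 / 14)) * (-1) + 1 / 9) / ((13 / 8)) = -20032 / 819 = -24.46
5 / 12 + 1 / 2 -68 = -805 / 12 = -67.08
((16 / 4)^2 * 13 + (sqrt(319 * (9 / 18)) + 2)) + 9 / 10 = sqrt(638) / 2 + 2109 / 10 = 223.53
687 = 687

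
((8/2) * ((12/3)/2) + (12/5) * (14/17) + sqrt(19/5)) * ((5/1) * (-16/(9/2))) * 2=-54272/153-64 * sqrt(95)/9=-424.03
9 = 9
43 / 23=1.87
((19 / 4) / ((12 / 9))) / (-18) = -19 / 96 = -0.20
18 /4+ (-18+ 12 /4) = -21 /2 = -10.50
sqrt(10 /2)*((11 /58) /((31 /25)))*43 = 11825*sqrt(5) /1798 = 14.71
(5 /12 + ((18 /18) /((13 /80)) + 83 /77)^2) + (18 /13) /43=27272089283 /517032516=52.75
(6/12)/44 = 0.01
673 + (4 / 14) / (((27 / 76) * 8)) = 127216 / 189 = 673.10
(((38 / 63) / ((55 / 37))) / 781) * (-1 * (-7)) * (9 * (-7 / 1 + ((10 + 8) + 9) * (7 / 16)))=4921 / 31240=0.16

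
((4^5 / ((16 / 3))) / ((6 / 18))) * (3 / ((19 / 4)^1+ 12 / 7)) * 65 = 17375.47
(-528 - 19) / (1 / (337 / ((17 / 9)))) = -1659051 / 17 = -97591.24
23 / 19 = 1.21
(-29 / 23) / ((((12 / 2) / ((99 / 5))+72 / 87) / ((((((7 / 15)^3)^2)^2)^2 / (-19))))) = 1772317971501619899623651 / 2653246868698937773704528808593750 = 0.00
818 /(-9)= -818 /9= -90.89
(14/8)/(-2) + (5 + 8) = 97/8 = 12.12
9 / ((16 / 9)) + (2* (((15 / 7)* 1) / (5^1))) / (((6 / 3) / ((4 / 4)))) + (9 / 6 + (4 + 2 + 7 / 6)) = 4757 / 336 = 14.16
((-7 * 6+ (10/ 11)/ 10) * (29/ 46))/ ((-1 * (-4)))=-13369/ 2024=-6.61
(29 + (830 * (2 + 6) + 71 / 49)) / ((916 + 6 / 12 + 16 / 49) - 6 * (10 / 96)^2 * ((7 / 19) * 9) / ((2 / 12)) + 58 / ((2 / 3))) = 397452032 / 59734825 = 6.65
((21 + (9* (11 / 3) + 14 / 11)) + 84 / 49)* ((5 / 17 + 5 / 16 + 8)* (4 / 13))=2568077 / 17017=150.91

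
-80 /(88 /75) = -750 /11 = -68.18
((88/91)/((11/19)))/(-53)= -152/4823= -0.03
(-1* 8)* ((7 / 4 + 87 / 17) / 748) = -467 / 6358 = -0.07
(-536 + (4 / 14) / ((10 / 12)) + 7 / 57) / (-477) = 1068391 / 951615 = 1.12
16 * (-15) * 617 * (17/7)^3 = -727517040/343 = -2121040.93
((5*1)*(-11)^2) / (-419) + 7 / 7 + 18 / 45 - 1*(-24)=50188 / 2095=23.96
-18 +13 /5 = -77 /5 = -15.40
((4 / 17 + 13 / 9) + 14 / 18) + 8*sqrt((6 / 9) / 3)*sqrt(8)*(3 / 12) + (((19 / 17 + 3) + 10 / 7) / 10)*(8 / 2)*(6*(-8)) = -108560 / 1071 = -101.36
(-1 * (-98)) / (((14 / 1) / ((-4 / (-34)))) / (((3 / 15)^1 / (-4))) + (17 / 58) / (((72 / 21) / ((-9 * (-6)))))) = -3248 / 78727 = -0.04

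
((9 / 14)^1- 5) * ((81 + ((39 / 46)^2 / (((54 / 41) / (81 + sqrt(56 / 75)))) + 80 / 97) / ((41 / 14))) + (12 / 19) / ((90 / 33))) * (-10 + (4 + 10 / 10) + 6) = -4711276949899 / 11192391560- 10309 * sqrt(42) / 95220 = -421.64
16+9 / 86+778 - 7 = 67691 / 86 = 787.10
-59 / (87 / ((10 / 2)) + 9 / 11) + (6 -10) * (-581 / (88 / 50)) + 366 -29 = 18232769 / 11022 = 1654.22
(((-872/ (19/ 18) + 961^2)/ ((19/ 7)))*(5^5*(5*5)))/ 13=9587376640625/ 4693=2042910002.26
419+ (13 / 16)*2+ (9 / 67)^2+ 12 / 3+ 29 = 16291229 / 35912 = 453.64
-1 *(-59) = 59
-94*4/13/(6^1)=-188/39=-4.82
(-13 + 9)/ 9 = -4/ 9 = -0.44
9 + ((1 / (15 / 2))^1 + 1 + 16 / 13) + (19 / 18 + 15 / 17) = 264577 / 19890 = 13.30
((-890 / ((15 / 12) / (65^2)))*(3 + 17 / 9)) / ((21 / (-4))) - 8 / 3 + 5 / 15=529442759 / 189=2801284.44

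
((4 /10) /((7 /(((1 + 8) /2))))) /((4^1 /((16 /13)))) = 36 /455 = 0.08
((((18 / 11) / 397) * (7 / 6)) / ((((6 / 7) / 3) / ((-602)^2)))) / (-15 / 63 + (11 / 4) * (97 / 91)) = 29087269848 / 12843347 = 2264.77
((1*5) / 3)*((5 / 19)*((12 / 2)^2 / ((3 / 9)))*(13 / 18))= 650 / 19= 34.21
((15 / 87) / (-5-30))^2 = 1 / 41209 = 0.00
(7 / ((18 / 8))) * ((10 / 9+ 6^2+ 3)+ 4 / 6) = 10276 / 81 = 126.86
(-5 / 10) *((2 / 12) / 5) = -1 / 60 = -0.02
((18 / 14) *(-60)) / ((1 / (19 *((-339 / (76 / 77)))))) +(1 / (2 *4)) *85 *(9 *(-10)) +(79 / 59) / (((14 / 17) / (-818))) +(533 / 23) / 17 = 323695980953 / 645932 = 501130.12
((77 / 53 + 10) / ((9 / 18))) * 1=1214 / 53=22.91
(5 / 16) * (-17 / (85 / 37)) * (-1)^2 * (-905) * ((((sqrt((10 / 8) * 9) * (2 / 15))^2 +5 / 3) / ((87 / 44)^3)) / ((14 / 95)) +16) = 72924336185 / 1975509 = 36914.20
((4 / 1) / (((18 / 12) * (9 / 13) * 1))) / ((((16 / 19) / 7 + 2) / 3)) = 6916 / 1269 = 5.45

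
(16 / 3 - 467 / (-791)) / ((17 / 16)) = 5.58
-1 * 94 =-94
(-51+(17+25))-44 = -53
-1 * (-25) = 25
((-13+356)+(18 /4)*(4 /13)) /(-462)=-407 /546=-0.75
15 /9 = 5 /3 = 1.67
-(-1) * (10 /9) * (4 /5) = 0.89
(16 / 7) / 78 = 8 / 273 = 0.03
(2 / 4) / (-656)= -1 / 1312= -0.00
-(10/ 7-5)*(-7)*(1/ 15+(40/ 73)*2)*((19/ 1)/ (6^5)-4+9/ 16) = 170015515/ 1702944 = 99.84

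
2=2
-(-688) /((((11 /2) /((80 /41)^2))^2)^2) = 18468359372800000000 /116907290279560561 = 157.97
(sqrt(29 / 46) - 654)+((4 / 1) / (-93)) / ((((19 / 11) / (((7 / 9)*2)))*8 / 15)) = -3467239 / 5301+sqrt(1334) / 46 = -653.28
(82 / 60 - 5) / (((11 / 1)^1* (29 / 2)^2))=-218 / 138765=-0.00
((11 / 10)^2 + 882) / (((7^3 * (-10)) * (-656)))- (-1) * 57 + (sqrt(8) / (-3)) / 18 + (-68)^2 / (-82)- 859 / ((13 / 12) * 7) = -329555603827 / 2925104000- sqrt(2) / 27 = -112.72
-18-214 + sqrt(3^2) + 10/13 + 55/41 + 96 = -69764/533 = -130.89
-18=-18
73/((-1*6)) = -73/6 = -12.17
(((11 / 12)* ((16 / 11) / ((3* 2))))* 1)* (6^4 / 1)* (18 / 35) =5184 / 35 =148.11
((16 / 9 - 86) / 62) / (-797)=379 / 222363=0.00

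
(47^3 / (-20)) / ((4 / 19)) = -1972637 / 80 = -24657.96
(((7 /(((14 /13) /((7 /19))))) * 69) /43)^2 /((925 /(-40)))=-78851682 /123485465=-0.64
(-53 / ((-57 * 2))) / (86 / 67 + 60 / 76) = 3551 / 15834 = 0.22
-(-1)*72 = 72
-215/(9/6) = -430/3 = -143.33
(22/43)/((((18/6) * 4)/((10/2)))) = 55/258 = 0.21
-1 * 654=-654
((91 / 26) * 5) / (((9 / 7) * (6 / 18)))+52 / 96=331 / 8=41.38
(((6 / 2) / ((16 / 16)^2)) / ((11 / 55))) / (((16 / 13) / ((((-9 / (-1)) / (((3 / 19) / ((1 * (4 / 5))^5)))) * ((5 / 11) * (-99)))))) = -1280448 / 125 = -10243.58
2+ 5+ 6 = 13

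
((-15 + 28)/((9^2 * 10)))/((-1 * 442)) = -1/27540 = -0.00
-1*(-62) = 62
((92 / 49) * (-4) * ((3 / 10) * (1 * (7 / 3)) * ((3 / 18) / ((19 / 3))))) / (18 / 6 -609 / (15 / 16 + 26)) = 39652 / 5619915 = 0.01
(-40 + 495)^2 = 207025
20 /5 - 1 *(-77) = 81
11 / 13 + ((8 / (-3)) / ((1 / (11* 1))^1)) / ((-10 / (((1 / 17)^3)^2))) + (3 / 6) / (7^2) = 395011372741 / 461268943590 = 0.86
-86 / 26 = -43 / 13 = -3.31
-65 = -65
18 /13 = 1.38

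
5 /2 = 2.50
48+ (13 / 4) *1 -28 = 93 / 4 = 23.25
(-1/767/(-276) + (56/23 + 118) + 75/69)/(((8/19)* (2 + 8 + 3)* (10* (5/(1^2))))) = 488778439/1100798400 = 0.44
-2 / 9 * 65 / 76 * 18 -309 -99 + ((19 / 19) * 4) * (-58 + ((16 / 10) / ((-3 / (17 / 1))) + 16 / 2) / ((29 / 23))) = -5345843 / 8265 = -646.80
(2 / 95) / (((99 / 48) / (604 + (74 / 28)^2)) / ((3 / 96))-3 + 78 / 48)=-1916048 / 115310525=-0.02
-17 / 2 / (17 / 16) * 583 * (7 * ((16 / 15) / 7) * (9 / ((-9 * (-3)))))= -74624 / 45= -1658.31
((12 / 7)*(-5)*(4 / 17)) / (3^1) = -80 / 119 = -0.67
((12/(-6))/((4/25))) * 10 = -125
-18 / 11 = -1.64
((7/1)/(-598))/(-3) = 7/1794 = 0.00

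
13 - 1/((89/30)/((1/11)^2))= 139967/10769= 13.00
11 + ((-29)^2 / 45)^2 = 360.27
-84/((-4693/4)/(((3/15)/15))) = 112/117325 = 0.00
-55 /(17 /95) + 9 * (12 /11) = -55639 /187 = -297.53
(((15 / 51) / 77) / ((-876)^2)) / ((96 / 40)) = 25 / 12053942208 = 0.00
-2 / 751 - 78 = -58580 / 751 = -78.00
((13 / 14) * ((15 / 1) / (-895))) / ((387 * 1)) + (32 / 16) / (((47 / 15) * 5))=1939033 / 15193878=0.13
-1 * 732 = -732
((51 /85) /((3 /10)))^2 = 4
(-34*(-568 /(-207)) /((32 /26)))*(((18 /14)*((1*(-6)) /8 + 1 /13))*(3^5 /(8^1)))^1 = 1466505 /736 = 1992.53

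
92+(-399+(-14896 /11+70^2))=35627 /11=3238.82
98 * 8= 784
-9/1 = -9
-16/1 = -16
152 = 152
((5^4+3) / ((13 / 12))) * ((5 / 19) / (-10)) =-3768 / 247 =-15.26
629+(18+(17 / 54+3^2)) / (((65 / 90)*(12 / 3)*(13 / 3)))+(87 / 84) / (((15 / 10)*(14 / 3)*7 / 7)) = 5228043 / 8281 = 631.33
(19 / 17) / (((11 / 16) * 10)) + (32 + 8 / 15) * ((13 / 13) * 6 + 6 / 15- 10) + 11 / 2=-1042127 / 9350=-111.46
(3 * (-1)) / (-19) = 3 / 19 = 0.16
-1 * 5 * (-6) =30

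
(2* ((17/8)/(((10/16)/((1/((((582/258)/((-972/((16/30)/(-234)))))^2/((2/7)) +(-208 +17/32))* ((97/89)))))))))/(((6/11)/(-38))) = 453709245282485100480/216559930244163340199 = 2.10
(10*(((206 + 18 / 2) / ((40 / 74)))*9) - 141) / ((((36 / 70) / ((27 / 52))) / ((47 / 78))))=117309885 / 5408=21691.92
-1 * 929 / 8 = -929 / 8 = -116.12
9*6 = 54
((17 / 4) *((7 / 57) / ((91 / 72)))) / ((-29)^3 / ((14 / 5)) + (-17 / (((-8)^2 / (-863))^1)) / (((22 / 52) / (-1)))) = -83776 / 1876984369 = -0.00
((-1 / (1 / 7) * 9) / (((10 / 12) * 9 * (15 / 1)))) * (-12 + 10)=28 / 25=1.12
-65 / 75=-13 / 15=-0.87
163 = 163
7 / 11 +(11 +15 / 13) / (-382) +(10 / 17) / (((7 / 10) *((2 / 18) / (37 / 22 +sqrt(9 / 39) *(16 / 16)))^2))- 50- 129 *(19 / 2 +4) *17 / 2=-2094238084955 / 143010868 +299700 *sqrt(39) / 17017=-14533.92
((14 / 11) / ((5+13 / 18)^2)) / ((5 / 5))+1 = 121235 / 116699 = 1.04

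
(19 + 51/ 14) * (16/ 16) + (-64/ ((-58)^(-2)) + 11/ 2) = -1506875/ 7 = -215267.86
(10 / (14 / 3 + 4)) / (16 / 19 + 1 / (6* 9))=15390 / 11479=1.34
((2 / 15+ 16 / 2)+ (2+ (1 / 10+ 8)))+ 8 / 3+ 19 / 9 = 2071 / 90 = 23.01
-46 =-46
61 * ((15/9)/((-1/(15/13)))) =-1525/13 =-117.31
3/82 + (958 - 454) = 41331/82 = 504.04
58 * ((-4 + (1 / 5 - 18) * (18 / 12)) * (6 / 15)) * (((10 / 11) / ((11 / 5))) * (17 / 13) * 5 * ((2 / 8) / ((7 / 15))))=-11351325 / 11011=-1030.91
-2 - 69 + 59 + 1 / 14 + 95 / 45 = -1237 / 126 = -9.82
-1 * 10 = -10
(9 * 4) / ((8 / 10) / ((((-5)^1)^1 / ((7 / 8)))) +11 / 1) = 600 / 181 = 3.31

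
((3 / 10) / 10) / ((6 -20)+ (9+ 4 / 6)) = -9 / 1300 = -0.01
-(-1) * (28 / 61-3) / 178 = -155 / 10858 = -0.01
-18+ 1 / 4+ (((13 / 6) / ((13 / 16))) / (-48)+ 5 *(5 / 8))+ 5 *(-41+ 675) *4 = 911903 / 72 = 12665.32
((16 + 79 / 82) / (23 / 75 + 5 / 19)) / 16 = 1982175 / 1065344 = 1.86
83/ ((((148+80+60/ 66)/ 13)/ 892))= 5293574/ 1259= 4204.59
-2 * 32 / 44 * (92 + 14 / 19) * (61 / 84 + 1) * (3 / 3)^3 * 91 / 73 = -13285480 / 45771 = -290.26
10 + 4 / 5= 54 / 5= 10.80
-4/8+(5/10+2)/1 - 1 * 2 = 0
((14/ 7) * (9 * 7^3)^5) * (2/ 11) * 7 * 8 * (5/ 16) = 19623713172043694490/ 11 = 1783973924731244953.64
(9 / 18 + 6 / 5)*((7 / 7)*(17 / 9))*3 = 289 / 30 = 9.63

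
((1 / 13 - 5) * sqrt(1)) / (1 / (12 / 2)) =-384 / 13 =-29.54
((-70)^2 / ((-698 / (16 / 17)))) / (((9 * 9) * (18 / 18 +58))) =-39200 / 28353807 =-0.00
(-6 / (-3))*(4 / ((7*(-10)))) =-4 / 35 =-0.11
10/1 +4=14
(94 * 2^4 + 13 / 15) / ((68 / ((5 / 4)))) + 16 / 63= 478385 / 17136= 27.92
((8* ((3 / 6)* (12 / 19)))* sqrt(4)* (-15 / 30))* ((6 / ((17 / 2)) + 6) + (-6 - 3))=1872 / 323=5.80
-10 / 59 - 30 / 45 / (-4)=-1 / 354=-0.00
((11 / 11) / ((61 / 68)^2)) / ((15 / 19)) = 87856 / 55815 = 1.57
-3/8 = -0.38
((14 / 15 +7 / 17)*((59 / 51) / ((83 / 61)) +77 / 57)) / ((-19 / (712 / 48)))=-2.31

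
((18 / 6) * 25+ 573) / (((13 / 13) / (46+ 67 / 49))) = 1504008 / 49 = 30694.04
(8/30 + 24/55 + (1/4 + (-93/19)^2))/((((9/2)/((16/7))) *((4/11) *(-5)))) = -6.96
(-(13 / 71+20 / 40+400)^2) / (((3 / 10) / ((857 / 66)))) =-13871695989565 / 1996236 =-6948925.87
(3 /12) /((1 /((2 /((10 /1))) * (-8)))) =-2 /5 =-0.40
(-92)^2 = 8464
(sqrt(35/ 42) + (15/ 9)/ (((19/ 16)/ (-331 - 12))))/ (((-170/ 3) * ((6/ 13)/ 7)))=124852/ 969 - 91 * sqrt(30)/ 2040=128.60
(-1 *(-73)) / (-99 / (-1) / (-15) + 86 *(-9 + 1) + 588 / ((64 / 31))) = -5840 / 32783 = -0.18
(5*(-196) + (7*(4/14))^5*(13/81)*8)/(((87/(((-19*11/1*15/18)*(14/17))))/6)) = 1112640760/119799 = 9287.56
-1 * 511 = -511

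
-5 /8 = -0.62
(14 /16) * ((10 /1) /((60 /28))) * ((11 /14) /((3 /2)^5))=308 /729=0.42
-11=-11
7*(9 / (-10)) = -63 / 10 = -6.30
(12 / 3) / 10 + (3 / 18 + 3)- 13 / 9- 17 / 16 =763 / 720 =1.06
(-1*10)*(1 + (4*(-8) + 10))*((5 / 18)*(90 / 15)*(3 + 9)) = 4200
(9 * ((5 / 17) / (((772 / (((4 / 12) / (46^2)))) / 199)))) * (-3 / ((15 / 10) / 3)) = -8955 / 13885192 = -0.00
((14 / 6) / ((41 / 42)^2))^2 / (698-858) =-1058841 / 28257610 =-0.04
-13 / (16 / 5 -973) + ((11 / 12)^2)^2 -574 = -4434054299 / 7734528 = -573.28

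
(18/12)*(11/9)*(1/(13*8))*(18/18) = 11/624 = 0.02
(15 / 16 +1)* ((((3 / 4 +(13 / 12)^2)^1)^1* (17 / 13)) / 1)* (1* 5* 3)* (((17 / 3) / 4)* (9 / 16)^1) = 12408215 / 212992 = 58.26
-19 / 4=-4.75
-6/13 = -0.46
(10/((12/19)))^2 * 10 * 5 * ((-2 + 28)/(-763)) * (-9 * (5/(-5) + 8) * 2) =5866250/109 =53818.81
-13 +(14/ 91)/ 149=-25179/ 1937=-13.00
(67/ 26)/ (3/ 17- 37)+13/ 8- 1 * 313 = -10138157/ 32552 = -311.44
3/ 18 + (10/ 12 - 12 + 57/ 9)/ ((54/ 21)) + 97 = 10291/ 108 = 95.29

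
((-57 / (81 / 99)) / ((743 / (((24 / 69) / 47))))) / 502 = -836 / 604796799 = -0.00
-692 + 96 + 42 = -554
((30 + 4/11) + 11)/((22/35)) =15925/242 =65.81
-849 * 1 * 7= -5943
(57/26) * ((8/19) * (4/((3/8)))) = 128/13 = 9.85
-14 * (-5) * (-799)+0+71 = -55859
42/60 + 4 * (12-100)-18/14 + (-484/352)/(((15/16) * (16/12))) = -353.69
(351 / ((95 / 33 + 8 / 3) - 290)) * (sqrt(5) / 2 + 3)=-3861 / 1043 - 1287 * sqrt(5) / 2086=-5.08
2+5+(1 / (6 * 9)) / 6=2269 / 324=7.00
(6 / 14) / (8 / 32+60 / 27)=108 / 623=0.17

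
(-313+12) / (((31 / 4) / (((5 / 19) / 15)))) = -1204 / 1767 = -0.68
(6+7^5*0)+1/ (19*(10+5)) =1711/ 285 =6.00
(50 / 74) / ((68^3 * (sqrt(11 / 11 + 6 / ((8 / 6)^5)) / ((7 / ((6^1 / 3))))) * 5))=35 * sqrt(2482) / 1804721768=0.00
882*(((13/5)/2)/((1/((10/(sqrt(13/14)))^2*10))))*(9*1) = 11113200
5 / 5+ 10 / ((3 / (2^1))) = 23 / 3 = 7.67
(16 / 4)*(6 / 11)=24 / 11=2.18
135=135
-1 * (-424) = 424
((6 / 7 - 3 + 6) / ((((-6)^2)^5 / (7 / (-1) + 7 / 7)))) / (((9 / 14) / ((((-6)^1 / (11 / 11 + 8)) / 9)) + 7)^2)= -0.00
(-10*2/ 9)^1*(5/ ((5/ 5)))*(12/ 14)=-200/ 21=-9.52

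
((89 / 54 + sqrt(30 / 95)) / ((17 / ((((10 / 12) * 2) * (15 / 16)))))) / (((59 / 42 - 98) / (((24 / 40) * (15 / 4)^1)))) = -15575 / 4414016 - 4725 * sqrt(114) / 41933152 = -0.00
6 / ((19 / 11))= 66 / 19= 3.47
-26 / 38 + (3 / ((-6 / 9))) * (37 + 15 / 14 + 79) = -280633 / 532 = -527.51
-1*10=-10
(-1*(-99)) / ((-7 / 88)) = -1244.57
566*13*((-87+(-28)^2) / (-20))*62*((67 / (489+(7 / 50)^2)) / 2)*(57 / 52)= -43567814625 / 36494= -1193835.00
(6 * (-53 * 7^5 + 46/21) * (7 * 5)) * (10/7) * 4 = -1068922571.43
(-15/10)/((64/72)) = -27/16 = -1.69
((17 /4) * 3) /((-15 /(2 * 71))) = -1207 /10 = -120.70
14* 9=126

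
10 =10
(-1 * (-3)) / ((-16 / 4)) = -3 / 4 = -0.75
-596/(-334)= 298/167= 1.78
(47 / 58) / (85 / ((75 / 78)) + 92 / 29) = 235 / 26556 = 0.01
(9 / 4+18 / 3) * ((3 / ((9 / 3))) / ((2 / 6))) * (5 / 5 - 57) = -1386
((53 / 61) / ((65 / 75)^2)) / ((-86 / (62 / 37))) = -369675 / 16401619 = -0.02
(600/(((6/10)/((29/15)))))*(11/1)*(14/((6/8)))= 3572800/9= 396977.78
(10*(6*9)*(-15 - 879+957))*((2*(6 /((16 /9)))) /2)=229635 /2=114817.50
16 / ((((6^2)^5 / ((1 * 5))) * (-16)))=-5 / 60466176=-0.00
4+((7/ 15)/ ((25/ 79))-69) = -23822/ 375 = -63.53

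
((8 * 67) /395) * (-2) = -1072 /395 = -2.71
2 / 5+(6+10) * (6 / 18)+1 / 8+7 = 12.86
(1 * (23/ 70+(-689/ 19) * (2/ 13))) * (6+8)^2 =-97762/ 95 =-1029.07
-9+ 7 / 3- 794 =-800.67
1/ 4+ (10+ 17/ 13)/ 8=173/ 104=1.66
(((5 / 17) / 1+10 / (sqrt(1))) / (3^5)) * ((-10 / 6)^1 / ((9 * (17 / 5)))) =-4375 / 1896129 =-0.00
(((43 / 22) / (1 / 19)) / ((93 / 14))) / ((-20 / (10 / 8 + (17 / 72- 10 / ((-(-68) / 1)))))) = -852131 / 2276640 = -0.37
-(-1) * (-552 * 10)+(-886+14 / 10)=-32023 / 5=-6404.60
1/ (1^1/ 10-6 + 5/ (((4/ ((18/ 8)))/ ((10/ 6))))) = -80/ 97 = -0.82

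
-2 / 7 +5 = 33 / 7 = 4.71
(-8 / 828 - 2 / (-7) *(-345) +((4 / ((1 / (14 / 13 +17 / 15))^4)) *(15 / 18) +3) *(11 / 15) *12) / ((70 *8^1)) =27405511281458 / 24442950065625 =1.12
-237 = -237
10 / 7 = 1.43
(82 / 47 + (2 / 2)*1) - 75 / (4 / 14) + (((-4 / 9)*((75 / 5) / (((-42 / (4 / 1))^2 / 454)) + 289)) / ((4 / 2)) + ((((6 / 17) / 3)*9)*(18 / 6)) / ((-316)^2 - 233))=-337.70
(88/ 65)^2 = 7744/ 4225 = 1.83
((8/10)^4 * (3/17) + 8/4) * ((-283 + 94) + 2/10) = -20784992/53125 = -391.25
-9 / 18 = -1 / 2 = -0.50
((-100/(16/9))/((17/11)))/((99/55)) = -1375/68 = -20.22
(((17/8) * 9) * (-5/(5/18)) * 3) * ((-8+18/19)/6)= 92259/76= 1213.93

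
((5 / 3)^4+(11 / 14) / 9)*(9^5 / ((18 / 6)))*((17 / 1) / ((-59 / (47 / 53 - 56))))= 106777794699 / 43778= 2439074.30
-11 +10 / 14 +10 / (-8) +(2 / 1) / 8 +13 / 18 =-1331 / 126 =-10.56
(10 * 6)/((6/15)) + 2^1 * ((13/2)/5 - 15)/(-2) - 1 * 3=1607/10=160.70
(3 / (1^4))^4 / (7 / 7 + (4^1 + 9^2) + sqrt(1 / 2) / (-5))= 405 * sqrt(2) / 369799 + 348300 / 369799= 0.94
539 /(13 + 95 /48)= 25872 /719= 35.98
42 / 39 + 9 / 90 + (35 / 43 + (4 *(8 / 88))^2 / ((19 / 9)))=26390531 / 12851410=2.05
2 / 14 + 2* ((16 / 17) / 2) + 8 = 1081 / 119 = 9.08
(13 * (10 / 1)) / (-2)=-65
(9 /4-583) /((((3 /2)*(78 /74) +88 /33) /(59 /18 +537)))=-36342325 /492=-73866.51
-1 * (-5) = 5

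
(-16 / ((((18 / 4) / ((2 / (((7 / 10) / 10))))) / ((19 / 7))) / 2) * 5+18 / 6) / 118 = -1214677 / 52038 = -23.34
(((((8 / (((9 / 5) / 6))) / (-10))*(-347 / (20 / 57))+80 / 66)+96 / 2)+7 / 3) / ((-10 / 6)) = -443643 / 275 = -1613.25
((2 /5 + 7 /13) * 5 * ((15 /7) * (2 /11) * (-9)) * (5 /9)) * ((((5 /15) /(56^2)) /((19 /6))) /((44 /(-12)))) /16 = 13725 /2624317696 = 0.00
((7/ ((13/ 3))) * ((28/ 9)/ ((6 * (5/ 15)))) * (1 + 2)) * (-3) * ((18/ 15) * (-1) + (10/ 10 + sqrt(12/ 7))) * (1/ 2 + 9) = 2793/ 65 -798 * sqrt(21)/ 13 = -238.33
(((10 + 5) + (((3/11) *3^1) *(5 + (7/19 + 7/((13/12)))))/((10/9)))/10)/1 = 161058/67925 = 2.37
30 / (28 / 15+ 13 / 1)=450 / 223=2.02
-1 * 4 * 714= -2856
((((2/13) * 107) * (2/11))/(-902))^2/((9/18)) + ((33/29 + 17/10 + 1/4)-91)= -212080893558101/2412421288420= -87.91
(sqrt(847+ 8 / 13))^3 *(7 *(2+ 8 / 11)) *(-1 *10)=-23139900 *sqrt(143247) / 1859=-4711127.48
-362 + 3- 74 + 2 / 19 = -8225 / 19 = -432.89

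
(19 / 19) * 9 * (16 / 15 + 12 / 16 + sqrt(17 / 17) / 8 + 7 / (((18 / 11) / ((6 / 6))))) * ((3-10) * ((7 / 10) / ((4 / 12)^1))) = -329133 / 400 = -822.83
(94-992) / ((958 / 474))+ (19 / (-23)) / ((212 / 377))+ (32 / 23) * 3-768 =-2825165917 / 2335604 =-1209.61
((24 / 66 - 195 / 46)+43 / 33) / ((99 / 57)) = -6745 / 4554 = -1.48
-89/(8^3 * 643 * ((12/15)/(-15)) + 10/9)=20025/3950342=0.01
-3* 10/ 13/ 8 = -15/ 52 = -0.29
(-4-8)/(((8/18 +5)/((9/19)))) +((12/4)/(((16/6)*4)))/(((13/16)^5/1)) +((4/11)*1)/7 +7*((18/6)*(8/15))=209174334888/19012058065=11.00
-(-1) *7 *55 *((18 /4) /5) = 693 /2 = 346.50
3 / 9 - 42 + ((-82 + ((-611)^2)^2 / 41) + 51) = 3399233318.58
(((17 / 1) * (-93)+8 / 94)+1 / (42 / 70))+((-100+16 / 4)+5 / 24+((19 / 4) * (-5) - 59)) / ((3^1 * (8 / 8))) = -5545571 / 3384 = -1638.76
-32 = -32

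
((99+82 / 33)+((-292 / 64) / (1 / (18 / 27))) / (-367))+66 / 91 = 901240105 / 8816808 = 102.22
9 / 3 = 3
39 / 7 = 5.57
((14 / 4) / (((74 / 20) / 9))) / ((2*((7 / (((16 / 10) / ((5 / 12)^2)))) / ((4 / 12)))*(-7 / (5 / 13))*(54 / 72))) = -2304 / 16835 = -0.14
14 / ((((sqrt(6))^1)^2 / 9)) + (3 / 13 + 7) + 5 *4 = 627 / 13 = 48.23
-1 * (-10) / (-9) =-10 / 9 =-1.11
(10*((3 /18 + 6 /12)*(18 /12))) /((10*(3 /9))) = 3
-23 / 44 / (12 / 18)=-69 / 88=-0.78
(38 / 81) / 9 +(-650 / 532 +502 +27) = 102353689 / 193914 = 527.83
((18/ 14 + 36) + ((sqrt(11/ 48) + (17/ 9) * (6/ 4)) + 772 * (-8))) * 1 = -257707/ 42 + sqrt(33)/ 12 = -6135.40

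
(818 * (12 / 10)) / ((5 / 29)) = 142332 / 25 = 5693.28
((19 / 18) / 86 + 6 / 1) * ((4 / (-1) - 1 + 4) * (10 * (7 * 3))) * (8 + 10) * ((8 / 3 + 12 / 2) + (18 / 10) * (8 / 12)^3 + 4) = -12899502 / 43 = -299988.42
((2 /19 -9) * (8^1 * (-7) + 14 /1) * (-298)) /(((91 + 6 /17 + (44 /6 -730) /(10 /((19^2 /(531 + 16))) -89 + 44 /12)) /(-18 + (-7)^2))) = -14120806480508 /415917391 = -33950.99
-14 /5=-2.80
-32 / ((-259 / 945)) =4320 / 37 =116.76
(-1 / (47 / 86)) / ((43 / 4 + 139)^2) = -1376 / 16863647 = -0.00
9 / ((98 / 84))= 54 / 7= 7.71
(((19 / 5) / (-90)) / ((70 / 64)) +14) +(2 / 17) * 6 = 1963582 / 133875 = 14.67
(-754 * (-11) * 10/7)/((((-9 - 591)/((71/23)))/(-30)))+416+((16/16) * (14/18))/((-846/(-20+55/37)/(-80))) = 2243.44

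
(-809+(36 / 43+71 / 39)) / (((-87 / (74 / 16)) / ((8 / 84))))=4.08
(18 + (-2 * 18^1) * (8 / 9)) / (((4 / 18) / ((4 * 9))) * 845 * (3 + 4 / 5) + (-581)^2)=-2268 / 54688093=-0.00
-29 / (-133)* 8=232 / 133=1.74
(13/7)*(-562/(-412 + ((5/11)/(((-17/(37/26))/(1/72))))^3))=313416618543560024064/123719344084307544671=2.53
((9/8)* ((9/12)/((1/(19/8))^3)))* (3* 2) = 555579/8192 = 67.82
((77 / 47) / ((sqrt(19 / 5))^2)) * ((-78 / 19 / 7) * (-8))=34320 / 16967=2.02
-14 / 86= -7 / 43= -0.16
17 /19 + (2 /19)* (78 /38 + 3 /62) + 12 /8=2.62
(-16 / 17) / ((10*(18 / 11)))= -44 / 765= -0.06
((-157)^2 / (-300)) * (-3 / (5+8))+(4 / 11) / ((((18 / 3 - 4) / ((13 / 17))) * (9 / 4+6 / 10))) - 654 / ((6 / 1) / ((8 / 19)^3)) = 54390124051 / 5002268700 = 10.87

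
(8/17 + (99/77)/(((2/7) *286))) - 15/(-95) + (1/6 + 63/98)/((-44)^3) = 4838927705/7511439936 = 0.64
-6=-6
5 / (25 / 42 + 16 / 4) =210 / 193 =1.09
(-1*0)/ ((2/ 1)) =0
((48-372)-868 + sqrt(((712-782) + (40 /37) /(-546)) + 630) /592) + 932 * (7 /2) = 2070.04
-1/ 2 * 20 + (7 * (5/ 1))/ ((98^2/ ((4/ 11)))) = -37725/ 3773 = -10.00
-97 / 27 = -3.59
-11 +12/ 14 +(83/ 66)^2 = -261053/ 30492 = -8.56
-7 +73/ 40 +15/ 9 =-421/ 120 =-3.51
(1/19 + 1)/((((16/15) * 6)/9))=225/152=1.48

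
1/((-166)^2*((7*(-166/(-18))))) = 9/16010036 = 0.00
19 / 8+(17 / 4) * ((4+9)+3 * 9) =172.38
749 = 749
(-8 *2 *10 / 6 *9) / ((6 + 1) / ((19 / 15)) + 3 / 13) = -9880 / 237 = -41.69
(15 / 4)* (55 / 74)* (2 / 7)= 825 / 1036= 0.80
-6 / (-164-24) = 3 / 94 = 0.03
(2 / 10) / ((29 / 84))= 84 / 145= 0.58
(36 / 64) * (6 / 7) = 27 / 56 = 0.48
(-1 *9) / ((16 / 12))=-27 / 4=-6.75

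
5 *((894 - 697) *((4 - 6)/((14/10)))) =-9850/7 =-1407.14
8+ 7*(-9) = -55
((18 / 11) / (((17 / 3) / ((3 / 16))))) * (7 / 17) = 567 / 25432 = 0.02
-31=-31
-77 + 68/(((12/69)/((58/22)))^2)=7525845/484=15549.27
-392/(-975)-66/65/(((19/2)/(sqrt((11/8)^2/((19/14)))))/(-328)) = 41.78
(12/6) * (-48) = -96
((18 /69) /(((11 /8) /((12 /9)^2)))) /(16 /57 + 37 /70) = 340480 /816937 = 0.42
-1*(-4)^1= 4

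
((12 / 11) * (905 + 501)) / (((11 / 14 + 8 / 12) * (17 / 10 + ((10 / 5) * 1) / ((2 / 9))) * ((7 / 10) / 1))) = 141.00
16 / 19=0.84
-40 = -40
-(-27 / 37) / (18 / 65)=195 / 74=2.64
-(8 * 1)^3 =-512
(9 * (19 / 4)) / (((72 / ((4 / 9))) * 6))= 19 / 432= 0.04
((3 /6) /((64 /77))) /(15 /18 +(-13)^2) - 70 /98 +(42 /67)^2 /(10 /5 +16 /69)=-12052743149 /22542106048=-0.53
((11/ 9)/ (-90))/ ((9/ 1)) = -11/ 7290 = -0.00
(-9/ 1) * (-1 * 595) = 5355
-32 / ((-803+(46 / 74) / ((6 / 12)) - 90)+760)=1184 / 4875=0.24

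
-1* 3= -3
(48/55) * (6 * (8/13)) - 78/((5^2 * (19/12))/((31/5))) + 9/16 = -45821583/5434000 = -8.43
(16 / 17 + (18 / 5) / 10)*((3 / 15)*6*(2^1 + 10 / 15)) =8848 / 2125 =4.16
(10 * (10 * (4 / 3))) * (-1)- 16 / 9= -1216 / 9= -135.11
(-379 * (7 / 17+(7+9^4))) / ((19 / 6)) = -13364298 / 17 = -786135.18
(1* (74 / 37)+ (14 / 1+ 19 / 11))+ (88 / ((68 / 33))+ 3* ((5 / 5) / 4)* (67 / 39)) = 600181 / 9724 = 61.72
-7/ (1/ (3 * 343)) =-7203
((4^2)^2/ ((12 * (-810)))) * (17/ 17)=-32/ 1215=-0.03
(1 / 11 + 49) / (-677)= -540 / 7447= -0.07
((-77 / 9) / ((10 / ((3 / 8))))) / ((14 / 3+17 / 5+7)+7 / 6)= -77 / 3896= -0.02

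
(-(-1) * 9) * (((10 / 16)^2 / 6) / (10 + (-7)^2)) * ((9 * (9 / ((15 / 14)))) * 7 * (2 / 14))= 2835 / 3776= 0.75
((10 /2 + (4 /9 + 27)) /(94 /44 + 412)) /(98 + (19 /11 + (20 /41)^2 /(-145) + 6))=3444799336 /4648868279793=0.00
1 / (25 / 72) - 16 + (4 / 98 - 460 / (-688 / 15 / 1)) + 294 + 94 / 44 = 679286001 / 2317700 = 293.09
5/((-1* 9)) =-5/9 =-0.56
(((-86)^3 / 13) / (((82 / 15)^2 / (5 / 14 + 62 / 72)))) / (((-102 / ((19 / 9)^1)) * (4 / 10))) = 103.20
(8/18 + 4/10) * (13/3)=494/135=3.66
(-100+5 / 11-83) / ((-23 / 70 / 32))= 4497920 / 253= 17778.34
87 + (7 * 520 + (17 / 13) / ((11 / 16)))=533233 / 143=3728.90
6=6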